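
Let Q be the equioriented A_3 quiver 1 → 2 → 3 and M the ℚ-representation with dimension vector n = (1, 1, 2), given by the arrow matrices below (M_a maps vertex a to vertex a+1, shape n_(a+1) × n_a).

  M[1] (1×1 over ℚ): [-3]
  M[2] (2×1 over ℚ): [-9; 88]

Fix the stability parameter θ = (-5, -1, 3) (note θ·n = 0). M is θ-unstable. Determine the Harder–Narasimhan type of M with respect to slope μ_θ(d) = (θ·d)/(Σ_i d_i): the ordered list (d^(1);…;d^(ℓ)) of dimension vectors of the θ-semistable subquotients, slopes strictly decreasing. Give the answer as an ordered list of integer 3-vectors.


Via rank(M_{q-1}∘⋯∘M_p): M ≅ I[1,3], I[3,3].
μ_θ-semistable layers: μ^(1)=3; μ^(2)=-1; μ^(3)=-5

((0, 0, 2); (0, 1, 0); (1, 0, 0))


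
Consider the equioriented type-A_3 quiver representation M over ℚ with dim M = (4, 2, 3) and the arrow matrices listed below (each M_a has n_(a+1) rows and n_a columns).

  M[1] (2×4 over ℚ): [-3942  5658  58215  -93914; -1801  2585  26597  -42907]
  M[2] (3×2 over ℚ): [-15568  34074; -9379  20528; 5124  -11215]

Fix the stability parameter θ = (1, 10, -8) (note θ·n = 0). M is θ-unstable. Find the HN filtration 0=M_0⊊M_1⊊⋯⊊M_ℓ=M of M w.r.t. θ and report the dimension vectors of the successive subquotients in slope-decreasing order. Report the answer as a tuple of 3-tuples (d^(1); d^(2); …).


Via rank(M_{q-1}∘⋯∘M_p): M ≅ I[1,1]^2, I[1,3]^2, I[3,3].
μ_θ-semistable layers: μ^(1)=1; μ^(2)=-8

((4, 2, 2); (0, 0, 1))


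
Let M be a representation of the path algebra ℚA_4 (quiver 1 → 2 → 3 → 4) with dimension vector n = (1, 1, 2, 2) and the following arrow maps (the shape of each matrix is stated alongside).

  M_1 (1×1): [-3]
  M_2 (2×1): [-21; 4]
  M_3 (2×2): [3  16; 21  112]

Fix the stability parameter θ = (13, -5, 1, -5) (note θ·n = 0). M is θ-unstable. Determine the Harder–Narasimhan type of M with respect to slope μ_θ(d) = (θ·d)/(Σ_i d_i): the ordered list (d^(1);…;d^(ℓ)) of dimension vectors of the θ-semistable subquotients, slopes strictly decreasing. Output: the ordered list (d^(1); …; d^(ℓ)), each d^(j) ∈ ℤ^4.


Via rank(M_{q-1}∘⋯∘M_p): M ≅ I[1,4], I[3,3], I[4,4].
μ_θ-semistable layers: μ^(1)=1; μ^(2)=-5

((1, 1, 2, 1); (0, 0, 0, 1))


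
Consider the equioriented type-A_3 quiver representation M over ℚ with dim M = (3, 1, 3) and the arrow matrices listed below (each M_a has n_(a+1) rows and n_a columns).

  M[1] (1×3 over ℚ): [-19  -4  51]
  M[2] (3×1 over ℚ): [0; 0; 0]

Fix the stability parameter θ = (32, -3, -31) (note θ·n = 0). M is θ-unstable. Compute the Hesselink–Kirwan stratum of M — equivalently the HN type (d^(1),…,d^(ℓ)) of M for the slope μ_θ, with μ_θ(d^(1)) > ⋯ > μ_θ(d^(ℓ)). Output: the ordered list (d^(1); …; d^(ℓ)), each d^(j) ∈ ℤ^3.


Via rank(M_{q-1}∘⋯∘M_p): M ≅ I[1,1]^2, I[1,2], I[3,3]^3.
μ_θ-semistable layers: μ^(1)=32; μ^(2)=29/2; μ^(3)=-31

((2, 0, 0); (1, 1, 0); (0, 0, 3))


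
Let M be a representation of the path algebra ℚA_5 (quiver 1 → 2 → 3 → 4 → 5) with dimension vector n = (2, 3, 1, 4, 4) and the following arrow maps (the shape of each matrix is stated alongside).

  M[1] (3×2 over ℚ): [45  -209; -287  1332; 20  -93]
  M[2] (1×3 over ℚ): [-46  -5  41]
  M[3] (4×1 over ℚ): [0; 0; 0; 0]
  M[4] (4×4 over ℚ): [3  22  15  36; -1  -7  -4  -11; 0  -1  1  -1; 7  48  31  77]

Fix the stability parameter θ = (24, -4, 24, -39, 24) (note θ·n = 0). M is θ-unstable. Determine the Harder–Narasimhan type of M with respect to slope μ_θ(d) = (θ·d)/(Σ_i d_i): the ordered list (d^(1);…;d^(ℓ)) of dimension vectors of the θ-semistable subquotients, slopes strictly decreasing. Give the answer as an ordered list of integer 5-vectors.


Interval decomposition of M: I[1,2], I[1,3], I[2,2], I[4,4], I[4,5]^3, I[5,5].
HN type (ℓ=4): μ^(1)=24; μ^(2)=10; μ^(3)=-4; μ^(4)=-39

((0, 0, 1, 0, 4); (2, 2, 0, 0, 0); (0, 1, 0, 0, 0); (0, 0, 0, 4, 0))


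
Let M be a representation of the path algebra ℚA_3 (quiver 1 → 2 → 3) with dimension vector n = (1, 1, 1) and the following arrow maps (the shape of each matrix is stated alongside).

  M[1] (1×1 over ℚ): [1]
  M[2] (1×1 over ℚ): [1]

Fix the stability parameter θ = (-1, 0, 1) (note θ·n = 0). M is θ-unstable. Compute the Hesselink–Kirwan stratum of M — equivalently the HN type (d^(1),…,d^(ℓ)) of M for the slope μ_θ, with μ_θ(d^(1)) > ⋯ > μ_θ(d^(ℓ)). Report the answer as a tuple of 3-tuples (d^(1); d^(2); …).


Interval decomposition of M: I[1,3].
HN type (ℓ=3): μ^(1)=1; μ^(2)=0; μ^(3)=-1

((0, 0, 1); (0, 1, 0); (1, 0, 0))


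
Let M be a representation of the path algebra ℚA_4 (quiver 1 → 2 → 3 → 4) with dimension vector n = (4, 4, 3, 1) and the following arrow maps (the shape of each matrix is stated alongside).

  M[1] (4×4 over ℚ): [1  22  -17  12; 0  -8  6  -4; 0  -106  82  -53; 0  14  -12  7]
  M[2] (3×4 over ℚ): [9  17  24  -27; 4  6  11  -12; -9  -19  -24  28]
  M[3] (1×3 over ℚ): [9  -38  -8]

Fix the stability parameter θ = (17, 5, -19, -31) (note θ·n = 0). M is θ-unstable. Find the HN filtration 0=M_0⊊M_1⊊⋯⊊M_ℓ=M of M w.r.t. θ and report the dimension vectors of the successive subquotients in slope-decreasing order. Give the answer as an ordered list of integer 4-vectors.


Via rank(M_{q-1}∘⋯∘M_p): M ≅ I[1,1], I[1,3]^2, I[1,4], I[2,2].
μ_θ-semistable layers: μ^(1)=17; μ^(2)=5; μ^(3)=1; μ^(4)=-7

((1, 0, 0, 0); (0, 1, 0, 0); (2, 2, 2, 0); (1, 1, 1, 1))


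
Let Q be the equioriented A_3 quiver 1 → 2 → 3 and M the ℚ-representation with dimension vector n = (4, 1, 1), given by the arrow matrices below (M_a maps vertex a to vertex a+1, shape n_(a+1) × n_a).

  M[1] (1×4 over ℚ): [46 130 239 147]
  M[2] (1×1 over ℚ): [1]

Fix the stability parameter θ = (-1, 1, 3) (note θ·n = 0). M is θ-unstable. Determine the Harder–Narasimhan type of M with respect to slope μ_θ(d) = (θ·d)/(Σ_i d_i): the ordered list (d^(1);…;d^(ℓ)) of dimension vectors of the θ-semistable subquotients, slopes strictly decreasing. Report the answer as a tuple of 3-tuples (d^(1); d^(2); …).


Via rank(M_{q-1}∘⋯∘M_p): M ≅ I[1,1]^3, I[1,3].
μ_θ-semistable layers: μ^(1)=3; μ^(2)=1; μ^(3)=-1

((0, 0, 1); (0, 1, 0); (4, 0, 0))


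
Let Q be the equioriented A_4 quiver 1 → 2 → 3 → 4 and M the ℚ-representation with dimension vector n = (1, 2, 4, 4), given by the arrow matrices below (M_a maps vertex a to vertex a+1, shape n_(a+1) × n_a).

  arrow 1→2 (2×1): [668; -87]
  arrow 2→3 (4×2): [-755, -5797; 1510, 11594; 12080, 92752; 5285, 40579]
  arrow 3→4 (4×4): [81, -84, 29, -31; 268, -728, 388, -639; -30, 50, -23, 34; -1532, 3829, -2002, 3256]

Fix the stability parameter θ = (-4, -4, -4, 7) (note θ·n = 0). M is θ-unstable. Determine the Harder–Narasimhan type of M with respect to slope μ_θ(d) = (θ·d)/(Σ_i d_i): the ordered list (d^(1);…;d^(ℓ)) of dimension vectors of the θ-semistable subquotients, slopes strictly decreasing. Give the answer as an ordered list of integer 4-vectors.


Interval decomposition of M: I[1,4], I[2,2], I[3,4]^3.
HN type (ℓ=2): μ^(1)=7; μ^(2)=-4

((0, 0, 0, 4); (1, 2, 4, 0))


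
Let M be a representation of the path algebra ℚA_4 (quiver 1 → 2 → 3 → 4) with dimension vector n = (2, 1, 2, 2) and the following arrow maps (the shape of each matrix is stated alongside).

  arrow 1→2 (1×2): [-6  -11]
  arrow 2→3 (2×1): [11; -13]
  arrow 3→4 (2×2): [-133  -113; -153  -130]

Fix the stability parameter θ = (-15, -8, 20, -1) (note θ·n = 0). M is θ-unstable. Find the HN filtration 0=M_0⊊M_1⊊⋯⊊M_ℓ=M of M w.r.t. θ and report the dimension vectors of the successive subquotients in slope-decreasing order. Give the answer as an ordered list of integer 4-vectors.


Interval decomposition of M: I[1,1], I[1,4], I[3,4].
HN type (ℓ=3): μ^(1)=19/2; μ^(2)=-8; μ^(3)=-15

((0, 0, 2, 2); (0, 1, 0, 0); (2, 0, 0, 0))


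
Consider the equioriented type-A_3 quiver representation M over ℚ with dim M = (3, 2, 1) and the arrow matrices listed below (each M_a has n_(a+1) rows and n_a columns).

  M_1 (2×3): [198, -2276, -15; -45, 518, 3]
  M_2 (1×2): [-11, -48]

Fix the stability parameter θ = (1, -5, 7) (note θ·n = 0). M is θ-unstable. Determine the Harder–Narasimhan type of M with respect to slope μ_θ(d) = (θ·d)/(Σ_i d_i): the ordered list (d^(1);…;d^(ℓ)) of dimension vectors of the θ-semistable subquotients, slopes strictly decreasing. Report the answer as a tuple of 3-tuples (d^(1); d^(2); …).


Interval decomposition of M: I[1,1], I[1,2], I[1,3].
HN type (ℓ=3): μ^(1)=7; μ^(2)=1; μ^(3)=-2

((0, 0, 1); (1, 0, 0); (2, 2, 0))


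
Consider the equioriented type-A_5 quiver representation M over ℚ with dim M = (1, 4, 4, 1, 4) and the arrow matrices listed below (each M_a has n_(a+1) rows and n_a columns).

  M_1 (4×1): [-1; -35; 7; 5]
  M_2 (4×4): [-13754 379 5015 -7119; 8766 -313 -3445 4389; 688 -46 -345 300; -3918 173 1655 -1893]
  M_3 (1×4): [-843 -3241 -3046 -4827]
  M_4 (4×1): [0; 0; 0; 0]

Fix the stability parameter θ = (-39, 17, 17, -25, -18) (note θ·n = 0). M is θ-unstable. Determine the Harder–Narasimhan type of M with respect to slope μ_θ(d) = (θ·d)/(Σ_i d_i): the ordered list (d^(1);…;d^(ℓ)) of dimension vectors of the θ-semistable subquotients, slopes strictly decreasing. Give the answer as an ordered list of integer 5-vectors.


Via rank(M_{q-1}∘⋯∘M_p): M ≅ I[1,4], I[2,2]^2, I[2,3], I[3,3]^2, I[5,5]^4.
μ_θ-semistable layers: μ^(1)=17; μ^(2)=3; μ^(3)=-18; μ^(4)=-39

((0, 3, 3, 0, 0); (0, 1, 1, 1, 0); (0, 0, 0, 0, 4); (1, 0, 0, 0, 0))


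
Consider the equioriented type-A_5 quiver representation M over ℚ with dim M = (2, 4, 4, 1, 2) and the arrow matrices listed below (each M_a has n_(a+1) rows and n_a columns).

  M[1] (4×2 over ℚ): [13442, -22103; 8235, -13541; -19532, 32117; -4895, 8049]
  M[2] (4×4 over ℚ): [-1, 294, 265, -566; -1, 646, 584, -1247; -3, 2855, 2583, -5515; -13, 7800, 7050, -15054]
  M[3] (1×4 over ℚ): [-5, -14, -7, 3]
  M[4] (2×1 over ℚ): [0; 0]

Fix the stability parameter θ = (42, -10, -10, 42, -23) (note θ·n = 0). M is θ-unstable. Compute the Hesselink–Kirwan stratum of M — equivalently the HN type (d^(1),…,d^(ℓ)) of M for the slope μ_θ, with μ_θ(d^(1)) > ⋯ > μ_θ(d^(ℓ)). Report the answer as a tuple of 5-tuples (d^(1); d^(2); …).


Interval decomposition of M: I[1,3], I[1,4], I[2,3]^2, I[5,5]^2.
HN type (ℓ=4): μ^(1)=42; μ^(2)=22/3; μ^(3)=-10; μ^(4)=-23

((0, 0, 0, 1, 0); (2, 2, 2, 0, 0); (0, 2, 2, 0, 0); (0, 0, 0, 0, 2))


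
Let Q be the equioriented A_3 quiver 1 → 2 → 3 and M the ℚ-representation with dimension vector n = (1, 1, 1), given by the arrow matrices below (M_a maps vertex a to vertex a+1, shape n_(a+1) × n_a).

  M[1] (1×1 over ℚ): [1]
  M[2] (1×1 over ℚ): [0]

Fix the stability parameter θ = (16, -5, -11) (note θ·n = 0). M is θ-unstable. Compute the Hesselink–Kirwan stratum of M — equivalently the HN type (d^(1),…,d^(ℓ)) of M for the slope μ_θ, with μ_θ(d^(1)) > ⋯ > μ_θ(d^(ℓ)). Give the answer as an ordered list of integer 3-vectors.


Barcode: M ≅ I[1,2], I[3,3]. HN layers by μ_θ (2 steps, strictly decreasing):
  μ^(1)=11/2; μ^(2)=-11

((1, 1, 0); (0, 0, 1))


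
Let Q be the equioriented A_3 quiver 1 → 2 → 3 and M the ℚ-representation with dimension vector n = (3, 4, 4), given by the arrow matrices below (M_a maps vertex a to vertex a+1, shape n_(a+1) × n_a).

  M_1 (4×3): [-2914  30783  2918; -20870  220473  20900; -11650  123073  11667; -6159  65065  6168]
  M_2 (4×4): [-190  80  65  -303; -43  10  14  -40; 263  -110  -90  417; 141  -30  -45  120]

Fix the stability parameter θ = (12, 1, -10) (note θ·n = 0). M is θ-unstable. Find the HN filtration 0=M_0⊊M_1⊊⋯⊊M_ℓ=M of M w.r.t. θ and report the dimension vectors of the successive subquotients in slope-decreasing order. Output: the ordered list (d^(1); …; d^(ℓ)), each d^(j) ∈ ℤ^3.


Interval decomposition of M: I[1,3]^3, I[2,2], I[3,3].
HN type (ℓ=2): μ^(1)=1; μ^(2)=-10

((3, 4, 3); (0, 0, 1))


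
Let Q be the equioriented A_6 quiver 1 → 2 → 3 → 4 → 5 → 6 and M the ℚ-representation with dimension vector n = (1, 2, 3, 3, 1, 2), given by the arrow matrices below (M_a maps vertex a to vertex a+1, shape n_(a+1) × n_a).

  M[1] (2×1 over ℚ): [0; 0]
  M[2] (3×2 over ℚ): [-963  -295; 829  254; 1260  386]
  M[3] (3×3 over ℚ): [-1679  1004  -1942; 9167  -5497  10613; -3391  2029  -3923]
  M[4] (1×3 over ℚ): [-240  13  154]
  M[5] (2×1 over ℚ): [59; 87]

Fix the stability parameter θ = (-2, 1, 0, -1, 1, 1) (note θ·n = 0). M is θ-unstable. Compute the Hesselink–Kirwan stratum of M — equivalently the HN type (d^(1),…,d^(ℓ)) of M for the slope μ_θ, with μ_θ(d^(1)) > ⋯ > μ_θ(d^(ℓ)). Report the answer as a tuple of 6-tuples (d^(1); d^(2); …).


Interval decomposition of M: I[1,1], I[2,4], I[2,6], I[3,4], I[6,6].
HN type (ℓ=4): μ^(1)=1; μ^(2)=0; μ^(3)=-1/2; μ^(4)=-2

((0, 0, 0, 0, 1, 2); (0, 2, 2, 2, 0, 0); (0, 0, 1, 1, 0, 0); (1, 0, 0, 0, 0, 0))


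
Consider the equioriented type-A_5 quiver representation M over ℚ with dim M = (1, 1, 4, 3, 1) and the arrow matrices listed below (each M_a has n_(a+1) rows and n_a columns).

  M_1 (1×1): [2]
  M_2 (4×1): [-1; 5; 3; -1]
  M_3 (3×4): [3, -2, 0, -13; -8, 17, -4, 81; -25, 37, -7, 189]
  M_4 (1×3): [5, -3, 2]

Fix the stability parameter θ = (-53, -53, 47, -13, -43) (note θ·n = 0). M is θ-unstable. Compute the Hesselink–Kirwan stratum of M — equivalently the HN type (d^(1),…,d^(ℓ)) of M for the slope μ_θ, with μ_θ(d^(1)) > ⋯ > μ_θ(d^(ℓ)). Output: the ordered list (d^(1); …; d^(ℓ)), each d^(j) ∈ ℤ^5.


Via rank(M_{q-1}∘⋯∘M_p): M ≅ I[1,3], I[3,4]^2, I[3,5].
μ_θ-semistable layers: μ^(1)=47; μ^(2)=17; μ^(3)=-3; μ^(4)=-53

((0, 0, 1, 0, 0); (0, 0, 2, 2, 0); (0, 0, 1, 1, 1); (1, 1, 0, 0, 0))


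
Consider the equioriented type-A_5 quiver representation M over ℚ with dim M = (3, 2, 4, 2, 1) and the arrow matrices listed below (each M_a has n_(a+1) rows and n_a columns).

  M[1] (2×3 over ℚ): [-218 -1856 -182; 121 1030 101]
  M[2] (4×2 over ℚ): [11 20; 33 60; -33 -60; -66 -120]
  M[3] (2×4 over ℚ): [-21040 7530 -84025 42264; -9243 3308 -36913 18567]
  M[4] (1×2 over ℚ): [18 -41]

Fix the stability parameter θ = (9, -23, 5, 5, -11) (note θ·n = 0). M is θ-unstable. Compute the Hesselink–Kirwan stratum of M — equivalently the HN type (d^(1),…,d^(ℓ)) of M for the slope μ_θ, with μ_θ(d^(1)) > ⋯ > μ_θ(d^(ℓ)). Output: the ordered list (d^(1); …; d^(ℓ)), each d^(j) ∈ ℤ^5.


Barcode: M ≅ I[1,1], I[1,2], I[1,4], I[3,3]^2, I[3,5]. HN layers by μ_θ (4 steps, strictly decreasing):
  μ^(1)=9; μ^(2)=5; μ^(3)=-1/3; μ^(4)=-7

((1, 0, 0, 0, 0); (0, 0, 3, 1, 0); (0, 0, 1, 1, 1); (2, 2, 0, 0, 0))


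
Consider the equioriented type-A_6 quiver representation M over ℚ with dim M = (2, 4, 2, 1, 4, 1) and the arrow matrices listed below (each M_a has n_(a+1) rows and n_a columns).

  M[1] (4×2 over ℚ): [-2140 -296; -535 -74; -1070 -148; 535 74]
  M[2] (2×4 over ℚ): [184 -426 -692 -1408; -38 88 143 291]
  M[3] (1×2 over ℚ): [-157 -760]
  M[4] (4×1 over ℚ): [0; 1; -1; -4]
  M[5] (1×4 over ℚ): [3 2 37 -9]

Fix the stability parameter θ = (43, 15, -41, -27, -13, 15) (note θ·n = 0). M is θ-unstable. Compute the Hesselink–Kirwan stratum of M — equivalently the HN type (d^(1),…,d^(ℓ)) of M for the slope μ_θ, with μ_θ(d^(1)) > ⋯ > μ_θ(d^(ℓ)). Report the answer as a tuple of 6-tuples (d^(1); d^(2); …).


Barcode: M ≅ I[1,1], I[1,6], I[2,2]^2, I[2,3], I[5,5]^3. HN layers by μ_θ (4 steps, strictly decreasing):
  μ^(1)=43; μ^(2)=15; μ^(3)=-23/5; μ^(4)=-13

((1, 0, 0, 0, 0, 0); (0, 2, 0, 0, 0, 1); (1, 1, 1, 1, 1, 0); (0, 1, 1, 0, 3, 0))


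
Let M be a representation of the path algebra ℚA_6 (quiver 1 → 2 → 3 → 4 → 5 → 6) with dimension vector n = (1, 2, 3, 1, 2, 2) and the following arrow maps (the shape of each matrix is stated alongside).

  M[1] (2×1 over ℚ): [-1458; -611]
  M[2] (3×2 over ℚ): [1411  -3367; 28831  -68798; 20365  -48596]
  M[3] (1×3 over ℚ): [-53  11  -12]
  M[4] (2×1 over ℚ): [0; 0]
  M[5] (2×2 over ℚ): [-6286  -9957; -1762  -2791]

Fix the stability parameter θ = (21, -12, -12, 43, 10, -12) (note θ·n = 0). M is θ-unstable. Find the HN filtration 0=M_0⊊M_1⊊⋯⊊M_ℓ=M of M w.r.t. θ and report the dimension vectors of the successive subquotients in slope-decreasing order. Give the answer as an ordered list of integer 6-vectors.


Interval decomposition of M: I[1,4], I[2,3], I[3,3], I[5,6]^2.
HN type (ℓ=3): μ^(1)=43; μ^(2)=-1; μ^(3)=-12

((0, 0, 0, 1, 0, 0); (1, 1, 1, 0, 2, 2); (0, 1, 2, 0, 0, 0))


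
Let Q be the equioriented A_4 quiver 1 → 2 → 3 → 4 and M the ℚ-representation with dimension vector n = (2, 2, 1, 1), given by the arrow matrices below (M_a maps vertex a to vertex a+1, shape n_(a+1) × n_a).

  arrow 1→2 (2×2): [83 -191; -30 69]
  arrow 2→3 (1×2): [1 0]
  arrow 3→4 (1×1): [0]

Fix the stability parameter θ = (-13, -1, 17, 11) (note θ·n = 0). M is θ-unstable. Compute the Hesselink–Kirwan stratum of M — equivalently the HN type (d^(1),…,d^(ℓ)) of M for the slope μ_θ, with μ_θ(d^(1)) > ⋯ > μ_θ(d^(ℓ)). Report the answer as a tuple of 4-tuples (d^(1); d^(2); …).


Barcode: M ≅ I[1,2], I[1,3], I[4,4]. HN layers by μ_θ (4 steps, strictly decreasing):
  μ^(1)=17; μ^(2)=11; μ^(3)=-1; μ^(4)=-13

((0, 0, 1, 0); (0, 0, 0, 1); (0, 2, 0, 0); (2, 0, 0, 0))


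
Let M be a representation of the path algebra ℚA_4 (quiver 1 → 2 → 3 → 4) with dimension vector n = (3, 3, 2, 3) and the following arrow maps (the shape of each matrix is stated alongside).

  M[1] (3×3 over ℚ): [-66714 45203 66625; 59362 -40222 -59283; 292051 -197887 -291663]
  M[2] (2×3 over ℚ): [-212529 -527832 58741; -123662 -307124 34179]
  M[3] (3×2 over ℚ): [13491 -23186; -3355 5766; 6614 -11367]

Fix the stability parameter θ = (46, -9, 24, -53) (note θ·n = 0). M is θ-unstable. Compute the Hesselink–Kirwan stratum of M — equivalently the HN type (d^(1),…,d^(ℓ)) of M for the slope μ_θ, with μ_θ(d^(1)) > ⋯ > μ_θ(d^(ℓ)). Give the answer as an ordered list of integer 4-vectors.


Interval decomposition of M: I[1,2], I[1,4]^2, I[4,4].
HN type (ℓ=3): μ^(1)=37/2; μ^(2)=2; μ^(3)=-53

((1, 1, 0, 0); (2, 2, 2, 2); (0, 0, 0, 1))


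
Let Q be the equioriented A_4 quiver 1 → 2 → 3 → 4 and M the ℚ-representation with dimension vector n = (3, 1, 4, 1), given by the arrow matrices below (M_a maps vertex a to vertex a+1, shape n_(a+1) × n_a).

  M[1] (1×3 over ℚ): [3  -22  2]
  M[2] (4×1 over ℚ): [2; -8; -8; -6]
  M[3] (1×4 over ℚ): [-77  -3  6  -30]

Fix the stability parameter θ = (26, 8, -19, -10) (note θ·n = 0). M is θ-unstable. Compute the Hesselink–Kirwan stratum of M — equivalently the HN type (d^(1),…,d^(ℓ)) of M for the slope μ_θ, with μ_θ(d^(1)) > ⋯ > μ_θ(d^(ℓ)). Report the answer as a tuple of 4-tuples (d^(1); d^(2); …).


Barcode: M ≅ I[1,1]^2, I[1,4], I[3,3]^3. HN layers by μ_θ (3 steps, strictly decreasing):
  μ^(1)=26; μ^(2)=5/4; μ^(3)=-19

((2, 0, 0, 0); (1, 1, 1, 1); (0, 0, 3, 0))


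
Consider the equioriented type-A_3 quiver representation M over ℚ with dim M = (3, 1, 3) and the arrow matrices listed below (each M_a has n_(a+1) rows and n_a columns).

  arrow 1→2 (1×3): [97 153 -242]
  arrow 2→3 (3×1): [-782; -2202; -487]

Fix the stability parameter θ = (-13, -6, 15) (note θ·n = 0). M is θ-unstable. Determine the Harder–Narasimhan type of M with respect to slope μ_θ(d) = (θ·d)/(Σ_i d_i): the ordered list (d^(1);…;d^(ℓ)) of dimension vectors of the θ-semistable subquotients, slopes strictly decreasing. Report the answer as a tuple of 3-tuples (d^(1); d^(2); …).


Via rank(M_{q-1}∘⋯∘M_p): M ≅ I[1,1]^2, I[1,3], I[3,3]^2.
μ_θ-semistable layers: μ^(1)=15; μ^(2)=-6; μ^(3)=-13

((0, 0, 3); (0, 1, 0); (3, 0, 0))


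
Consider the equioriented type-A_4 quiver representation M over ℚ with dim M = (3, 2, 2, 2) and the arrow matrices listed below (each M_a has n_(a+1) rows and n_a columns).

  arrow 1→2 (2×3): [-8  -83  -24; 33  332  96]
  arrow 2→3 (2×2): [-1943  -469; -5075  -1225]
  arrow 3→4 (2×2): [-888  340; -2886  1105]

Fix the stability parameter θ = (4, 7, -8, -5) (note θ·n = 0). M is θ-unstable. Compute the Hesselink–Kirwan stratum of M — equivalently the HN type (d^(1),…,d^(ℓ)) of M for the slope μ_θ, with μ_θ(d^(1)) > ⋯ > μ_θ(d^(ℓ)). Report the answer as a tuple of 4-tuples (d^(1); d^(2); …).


Interval decomposition of M: I[1,1], I[1,2], I[1,4], I[3,3], I[4,4].
HN type (ℓ=5): μ^(1)=7; μ^(2)=4; μ^(3)=-1/2; μ^(4)=-5; μ^(5)=-8

((0, 1, 0, 0); (2, 0, 0, 0); (1, 1, 1, 1); (0, 0, 0, 1); (0, 0, 1, 0))


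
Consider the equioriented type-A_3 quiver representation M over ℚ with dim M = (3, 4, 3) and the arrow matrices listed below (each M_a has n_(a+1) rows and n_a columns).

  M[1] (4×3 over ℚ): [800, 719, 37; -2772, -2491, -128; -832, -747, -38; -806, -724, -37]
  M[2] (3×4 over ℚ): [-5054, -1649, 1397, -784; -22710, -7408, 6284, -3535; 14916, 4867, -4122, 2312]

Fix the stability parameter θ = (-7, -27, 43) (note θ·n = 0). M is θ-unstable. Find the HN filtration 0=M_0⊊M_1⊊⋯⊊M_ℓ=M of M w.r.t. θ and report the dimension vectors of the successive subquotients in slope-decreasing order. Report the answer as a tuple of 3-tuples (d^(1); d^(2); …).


Interval decomposition of M: I[1,3]^3, I[2,2].
HN type (ℓ=3): μ^(1)=43; μ^(2)=-17; μ^(3)=-27

((0, 0, 3); (3, 3, 0); (0, 1, 0))


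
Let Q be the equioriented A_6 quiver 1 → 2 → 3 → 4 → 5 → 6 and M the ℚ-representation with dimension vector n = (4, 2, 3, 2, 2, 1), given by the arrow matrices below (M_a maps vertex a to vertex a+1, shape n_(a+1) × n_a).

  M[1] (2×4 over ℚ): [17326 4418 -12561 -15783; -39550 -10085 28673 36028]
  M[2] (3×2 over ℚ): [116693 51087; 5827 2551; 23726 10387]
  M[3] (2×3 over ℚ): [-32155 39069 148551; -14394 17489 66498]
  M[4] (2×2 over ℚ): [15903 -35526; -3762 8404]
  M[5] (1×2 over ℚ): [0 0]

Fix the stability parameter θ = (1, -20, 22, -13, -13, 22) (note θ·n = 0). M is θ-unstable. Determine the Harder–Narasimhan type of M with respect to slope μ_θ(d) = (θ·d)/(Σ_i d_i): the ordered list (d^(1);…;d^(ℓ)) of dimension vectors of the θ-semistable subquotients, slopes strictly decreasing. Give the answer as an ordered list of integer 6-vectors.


Interval decomposition of M: I[1,1]^2, I[1,4], I[1,5], I[3,3], I[5,5], I[6,6].
HN type (ℓ=6): μ^(1)=22; μ^(2)=9/2; μ^(3)=1; μ^(4)=-4/3; μ^(5)=-19/2; μ^(6)=-13

((0, 0, 1, 0, 0, 1); (0, 0, 1, 1, 0, 0); (2, 0, 0, 0, 0, 0); (0, 0, 1, 1, 1, 0); (2, 2, 0, 0, 0, 0); (0, 0, 0, 0, 1, 0))


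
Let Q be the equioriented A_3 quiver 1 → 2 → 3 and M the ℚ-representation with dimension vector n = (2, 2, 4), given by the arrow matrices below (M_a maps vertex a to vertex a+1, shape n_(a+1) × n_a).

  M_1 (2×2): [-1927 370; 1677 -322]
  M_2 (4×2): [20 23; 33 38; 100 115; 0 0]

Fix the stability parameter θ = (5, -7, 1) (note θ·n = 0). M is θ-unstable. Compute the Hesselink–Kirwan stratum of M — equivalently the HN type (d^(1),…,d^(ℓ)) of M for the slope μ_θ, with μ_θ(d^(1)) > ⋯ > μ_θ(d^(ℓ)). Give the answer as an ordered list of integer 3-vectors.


Barcode: M ≅ I[1,3]^2, I[3,3]^2. HN layers by μ_θ (2 steps, strictly decreasing):
  μ^(1)=1; μ^(2)=-1

((0, 0, 4); (2, 2, 0))


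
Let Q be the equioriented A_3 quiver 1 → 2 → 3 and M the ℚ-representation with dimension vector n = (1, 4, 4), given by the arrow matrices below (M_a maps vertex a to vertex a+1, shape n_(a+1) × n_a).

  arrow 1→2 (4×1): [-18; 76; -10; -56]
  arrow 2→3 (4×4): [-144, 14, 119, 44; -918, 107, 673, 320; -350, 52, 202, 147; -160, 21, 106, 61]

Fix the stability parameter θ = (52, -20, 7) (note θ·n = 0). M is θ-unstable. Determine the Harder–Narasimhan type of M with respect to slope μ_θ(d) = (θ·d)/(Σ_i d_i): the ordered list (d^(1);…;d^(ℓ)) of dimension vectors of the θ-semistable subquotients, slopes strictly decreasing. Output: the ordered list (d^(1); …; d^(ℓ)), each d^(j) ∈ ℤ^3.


Interval decomposition of M: I[1,3], I[2,2], I[2,3]^2, I[3,3].
HN type (ℓ=3): μ^(1)=13; μ^(2)=7; μ^(3)=-20

((1, 1, 1); (0, 0, 3); (0, 3, 0))


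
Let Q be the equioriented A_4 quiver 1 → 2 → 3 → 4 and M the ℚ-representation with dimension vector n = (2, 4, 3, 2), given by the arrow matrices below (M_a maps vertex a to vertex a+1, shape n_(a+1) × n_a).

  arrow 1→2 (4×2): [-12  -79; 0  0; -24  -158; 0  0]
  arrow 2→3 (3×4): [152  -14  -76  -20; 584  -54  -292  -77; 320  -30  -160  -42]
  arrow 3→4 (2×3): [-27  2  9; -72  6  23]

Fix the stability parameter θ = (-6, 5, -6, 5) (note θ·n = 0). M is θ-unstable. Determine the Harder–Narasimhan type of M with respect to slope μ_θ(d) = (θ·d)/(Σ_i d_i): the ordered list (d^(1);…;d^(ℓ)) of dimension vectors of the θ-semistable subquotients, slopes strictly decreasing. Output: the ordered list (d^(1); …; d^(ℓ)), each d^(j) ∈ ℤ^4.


Via rank(M_{q-1}∘⋯∘M_p): M ≅ I[1,1], I[1,2], I[2,3], I[2,4]^2.
μ_θ-semistable layers: μ^(1)=5; μ^(2)=-1/2; μ^(3)=-6

((0, 1, 0, 2); (0, 3, 3, 0); (2, 0, 0, 0))


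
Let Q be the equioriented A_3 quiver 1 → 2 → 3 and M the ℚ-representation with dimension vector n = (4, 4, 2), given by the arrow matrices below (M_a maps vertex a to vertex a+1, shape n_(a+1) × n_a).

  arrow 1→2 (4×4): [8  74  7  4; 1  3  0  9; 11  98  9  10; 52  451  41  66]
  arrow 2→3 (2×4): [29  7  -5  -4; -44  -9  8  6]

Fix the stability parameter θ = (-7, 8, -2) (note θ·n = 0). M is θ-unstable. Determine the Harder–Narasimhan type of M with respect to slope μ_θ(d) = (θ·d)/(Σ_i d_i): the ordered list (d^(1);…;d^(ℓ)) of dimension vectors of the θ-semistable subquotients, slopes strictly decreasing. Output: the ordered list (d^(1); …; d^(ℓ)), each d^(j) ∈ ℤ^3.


Via rank(M_{q-1}∘⋯∘M_p): M ≅ I[1,2]^2, I[1,3]^2.
μ_θ-semistable layers: μ^(1)=8; μ^(2)=3; μ^(3)=-7

((0, 2, 0); (0, 2, 2); (4, 0, 0))


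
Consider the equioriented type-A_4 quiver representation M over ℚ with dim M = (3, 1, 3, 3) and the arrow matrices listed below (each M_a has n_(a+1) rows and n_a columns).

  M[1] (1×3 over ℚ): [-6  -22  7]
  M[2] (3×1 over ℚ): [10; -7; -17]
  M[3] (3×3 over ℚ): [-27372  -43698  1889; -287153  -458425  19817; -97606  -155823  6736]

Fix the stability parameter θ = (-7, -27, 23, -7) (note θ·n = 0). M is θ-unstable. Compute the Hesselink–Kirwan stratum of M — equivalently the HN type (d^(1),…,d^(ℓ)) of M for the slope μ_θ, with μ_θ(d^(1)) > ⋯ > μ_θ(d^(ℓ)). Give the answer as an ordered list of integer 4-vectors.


Via rank(M_{q-1}∘⋯∘M_p): M ≅ I[1,1]^2, I[1,4], I[3,4]^2.
μ_θ-semistable layers: μ^(1)=8; μ^(2)=-7; μ^(3)=-17

((0, 0, 3, 3); (2, 0, 0, 0); (1, 1, 0, 0))


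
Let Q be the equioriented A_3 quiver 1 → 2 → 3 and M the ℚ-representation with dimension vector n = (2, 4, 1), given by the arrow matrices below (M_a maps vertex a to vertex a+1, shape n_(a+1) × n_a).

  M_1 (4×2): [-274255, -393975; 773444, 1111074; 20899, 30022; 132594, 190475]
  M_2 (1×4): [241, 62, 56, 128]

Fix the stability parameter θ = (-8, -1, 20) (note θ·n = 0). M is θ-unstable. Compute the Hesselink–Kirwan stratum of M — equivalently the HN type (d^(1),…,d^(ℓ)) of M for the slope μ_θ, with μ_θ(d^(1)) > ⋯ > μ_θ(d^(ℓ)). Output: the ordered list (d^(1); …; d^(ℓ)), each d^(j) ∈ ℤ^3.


Interval decomposition of M: I[1,2], I[1,3], I[2,2]^2.
HN type (ℓ=3): μ^(1)=20; μ^(2)=-1; μ^(3)=-8

((0, 0, 1); (0, 4, 0); (2, 0, 0))


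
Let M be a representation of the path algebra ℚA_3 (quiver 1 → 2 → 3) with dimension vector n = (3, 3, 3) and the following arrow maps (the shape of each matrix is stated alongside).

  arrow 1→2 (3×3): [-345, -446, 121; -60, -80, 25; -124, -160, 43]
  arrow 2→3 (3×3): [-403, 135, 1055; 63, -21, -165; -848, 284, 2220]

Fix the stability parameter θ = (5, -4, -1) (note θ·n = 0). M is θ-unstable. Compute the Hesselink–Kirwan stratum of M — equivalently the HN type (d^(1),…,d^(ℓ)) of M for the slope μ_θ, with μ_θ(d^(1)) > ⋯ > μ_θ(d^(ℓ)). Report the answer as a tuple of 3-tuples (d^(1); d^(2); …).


Via rank(M_{q-1}∘⋯∘M_p): M ≅ I[1,1], I[1,2], I[1,3], I[2,3], I[3,3].
μ_θ-semistable layers: μ^(1)=5; μ^(2)=1/2; μ^(3)=0; μ^(4)=-1; μ^(5)=-4

((1, 0, 0); (1, 1, 0); (1, 1, 1); (0, 0, 2); (0, 1, 0))


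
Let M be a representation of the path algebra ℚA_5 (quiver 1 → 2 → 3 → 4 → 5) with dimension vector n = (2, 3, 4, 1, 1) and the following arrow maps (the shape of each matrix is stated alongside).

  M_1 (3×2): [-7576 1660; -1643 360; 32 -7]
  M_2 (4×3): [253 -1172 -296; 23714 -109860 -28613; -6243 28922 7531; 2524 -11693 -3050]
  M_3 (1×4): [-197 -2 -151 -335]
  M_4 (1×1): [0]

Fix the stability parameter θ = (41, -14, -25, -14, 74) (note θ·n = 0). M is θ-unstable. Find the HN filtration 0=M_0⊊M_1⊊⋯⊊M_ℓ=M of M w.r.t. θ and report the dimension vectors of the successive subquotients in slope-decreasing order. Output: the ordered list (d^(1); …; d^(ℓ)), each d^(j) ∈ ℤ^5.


Barcode: M ≅ I[1,3], I[1,4], I[2,3], I[3,3], I[5,5]. HN layers by μ_θ (5 steps, strictly decreasing):
  μ^(1)=74; μ^(2)=2/3; μ^(3)=-3; μ^(4)=-39/2; μ^(5)=-25

((0, 0, 0, 0, 1); (1, 1, 1, 0, 0); (1, 1, 1, 1, 0); (0, 1, 1, 0, 0); (0, 0, 1, 0, 0))


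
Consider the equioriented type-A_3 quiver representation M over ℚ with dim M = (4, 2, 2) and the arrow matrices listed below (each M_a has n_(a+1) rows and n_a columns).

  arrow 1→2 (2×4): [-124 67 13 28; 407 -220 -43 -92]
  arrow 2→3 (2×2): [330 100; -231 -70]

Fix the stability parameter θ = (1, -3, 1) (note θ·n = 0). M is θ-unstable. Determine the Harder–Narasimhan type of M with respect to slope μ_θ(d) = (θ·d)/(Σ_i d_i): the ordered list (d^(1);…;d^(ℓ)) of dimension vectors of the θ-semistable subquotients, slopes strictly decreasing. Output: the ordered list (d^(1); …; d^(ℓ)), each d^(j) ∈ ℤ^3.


Interval decomposition of M: I[1,1]^2, I[1,2], I[1,3], I[3,3].
HN type (ℓ=2): μ^(1)=1; μ^(2)=-1

((2, 0, 2); (2, 2, 0))


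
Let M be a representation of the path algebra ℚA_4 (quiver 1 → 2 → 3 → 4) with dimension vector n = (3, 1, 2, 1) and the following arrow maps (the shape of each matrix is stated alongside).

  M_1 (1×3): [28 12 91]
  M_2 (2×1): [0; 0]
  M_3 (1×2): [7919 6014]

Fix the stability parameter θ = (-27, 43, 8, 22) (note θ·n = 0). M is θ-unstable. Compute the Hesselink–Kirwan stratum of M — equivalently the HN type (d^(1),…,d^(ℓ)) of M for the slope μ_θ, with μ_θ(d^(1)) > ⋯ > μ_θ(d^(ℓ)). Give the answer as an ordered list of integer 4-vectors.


Via rank(M_{q-1}∘⋯∘M_p): M ≅ I[1,1]^2, I[1,2], I[3,3], I[3,4].
μ_θ-semistable layers: μ^(1)=43; μ^(2)=22; μ^(3)=8; μ^(4)=-27

((0, 1, 0, 0); (0, 0, 0, 1); (0, 0, 2, 0); (3, 0, 0, 0))


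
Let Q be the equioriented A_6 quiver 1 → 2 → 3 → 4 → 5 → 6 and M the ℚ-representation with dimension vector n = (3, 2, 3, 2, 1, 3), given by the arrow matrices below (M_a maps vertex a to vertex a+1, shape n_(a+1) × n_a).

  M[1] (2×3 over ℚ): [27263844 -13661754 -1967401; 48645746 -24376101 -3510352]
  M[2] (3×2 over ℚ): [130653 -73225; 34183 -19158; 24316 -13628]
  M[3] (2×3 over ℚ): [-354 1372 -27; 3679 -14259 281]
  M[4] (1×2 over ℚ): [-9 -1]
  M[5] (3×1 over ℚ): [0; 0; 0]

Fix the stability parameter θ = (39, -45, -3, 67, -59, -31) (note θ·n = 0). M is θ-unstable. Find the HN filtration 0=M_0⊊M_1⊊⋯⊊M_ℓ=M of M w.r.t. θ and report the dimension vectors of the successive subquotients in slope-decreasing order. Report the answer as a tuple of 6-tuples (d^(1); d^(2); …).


Interval decomposition of M: I[1,1], I[1,4], I[1,5], I[3,3], I[6,6]^3.
HN type (ℓ=5): μ^(1)=67; μ^(2)=39; μ^(3)=4; μ^(4)=-3; μ^(5)=-31

((0, 0, 0, 1, 0, 0); (1, 0, 0, 0, 0, 0); (0, 0, 0, 1, 1, 0); (2, 2, 3, 0, 0, 0); (0, 0, 0, 0, 0, 3))


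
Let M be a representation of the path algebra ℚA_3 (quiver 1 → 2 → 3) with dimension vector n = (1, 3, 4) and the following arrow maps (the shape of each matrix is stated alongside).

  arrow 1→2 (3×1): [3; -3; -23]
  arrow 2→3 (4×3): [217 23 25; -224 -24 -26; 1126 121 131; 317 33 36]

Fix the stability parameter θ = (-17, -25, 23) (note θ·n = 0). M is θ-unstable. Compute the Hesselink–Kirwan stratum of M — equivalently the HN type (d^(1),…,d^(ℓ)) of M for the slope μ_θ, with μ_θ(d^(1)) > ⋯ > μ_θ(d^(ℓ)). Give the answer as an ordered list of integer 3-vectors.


Via rank(M_{q-1}∘⋯∘M_p): M ≅ I[1,3], I[2,3]^2, I[3,3].
μ_θ-semistable layers: μ^(1)=23; μ^(2)=-21; μ^(3)=-25

((0, 0, 4); (1, 1, 0); (0, 2, 0))


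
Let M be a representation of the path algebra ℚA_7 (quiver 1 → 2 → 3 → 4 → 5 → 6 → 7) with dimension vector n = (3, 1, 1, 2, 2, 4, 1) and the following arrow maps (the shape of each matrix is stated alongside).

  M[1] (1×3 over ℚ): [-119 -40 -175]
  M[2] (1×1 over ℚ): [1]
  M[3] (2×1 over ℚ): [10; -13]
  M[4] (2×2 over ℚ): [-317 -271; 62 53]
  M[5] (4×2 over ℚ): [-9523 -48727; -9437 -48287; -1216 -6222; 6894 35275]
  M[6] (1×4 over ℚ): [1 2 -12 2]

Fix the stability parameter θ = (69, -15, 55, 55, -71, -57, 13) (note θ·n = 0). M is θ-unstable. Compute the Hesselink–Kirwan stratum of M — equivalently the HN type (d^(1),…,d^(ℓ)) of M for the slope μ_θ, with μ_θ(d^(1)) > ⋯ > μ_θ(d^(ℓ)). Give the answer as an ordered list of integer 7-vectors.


Interval decomposition of M: I[1,1]^2, I[1,7], I[4,6], I[6,6]^2.
HN type (ℓ=5): μ^(1)=69; μ^(2)=13; μ^(3)=6; μ^(4)=-73/3; μ^(5)=-57

((2, 0, 0, 0, 0, 0, 0); (0, 0, 0, 0, 0, 0, 1); (1, 1, 1, 1, 1, 1, 0); (0, 0, 0, 1, 1, 1, 0); (0, 0, 0, 0, 0, 2, 0))


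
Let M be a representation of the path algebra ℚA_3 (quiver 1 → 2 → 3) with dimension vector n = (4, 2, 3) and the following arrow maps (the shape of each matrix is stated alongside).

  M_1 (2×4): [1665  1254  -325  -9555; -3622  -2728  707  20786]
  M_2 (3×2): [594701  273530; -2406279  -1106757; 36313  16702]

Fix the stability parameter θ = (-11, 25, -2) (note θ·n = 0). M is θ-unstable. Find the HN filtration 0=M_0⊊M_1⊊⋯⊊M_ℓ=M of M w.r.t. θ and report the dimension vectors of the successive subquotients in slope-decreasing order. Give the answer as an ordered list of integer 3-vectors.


Interval decomposition of M: I[1,1]^2, I[1,3]^2, I[3,3].
HN type (ℓ=3): μ^(1)=23/2; μ^(2)=-2; μ^(3)=-11

((0, 2, 2); (0, 0, 1); (4, 0, 0))


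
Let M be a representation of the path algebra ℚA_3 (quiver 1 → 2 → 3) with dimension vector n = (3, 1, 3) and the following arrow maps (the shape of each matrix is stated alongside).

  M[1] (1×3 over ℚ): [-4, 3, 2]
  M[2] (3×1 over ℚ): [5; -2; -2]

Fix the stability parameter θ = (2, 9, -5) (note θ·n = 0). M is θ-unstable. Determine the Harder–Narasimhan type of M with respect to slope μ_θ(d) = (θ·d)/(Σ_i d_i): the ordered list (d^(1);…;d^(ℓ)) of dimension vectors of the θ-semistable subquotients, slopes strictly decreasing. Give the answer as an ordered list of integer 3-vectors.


Barcode: M ≅ I[1,1]^2, I[1,3], I[3,3]^2. HN layers by μ_θ (2 steps, strictly decreasing):
  μ^(1)=2; μ^(2)=-5

((3, 1, 1); (0, 0, 2))


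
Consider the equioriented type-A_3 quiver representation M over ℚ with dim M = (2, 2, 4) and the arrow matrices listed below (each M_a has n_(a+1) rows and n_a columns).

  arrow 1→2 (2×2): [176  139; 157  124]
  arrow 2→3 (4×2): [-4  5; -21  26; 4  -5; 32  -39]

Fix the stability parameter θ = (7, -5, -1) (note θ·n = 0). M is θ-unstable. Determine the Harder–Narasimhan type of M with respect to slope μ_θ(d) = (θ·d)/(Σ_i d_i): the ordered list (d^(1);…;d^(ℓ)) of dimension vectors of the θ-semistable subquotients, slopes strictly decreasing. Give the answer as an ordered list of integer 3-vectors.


Barcode: M ≅ I[1,3]^2, I[3,3]^2. HN layers by μ_θ (2 steps, strictly decreasing):
  μ^(1)=1/3; μ^(2)=-1

((2, 2, 2); (0, 0, 2))


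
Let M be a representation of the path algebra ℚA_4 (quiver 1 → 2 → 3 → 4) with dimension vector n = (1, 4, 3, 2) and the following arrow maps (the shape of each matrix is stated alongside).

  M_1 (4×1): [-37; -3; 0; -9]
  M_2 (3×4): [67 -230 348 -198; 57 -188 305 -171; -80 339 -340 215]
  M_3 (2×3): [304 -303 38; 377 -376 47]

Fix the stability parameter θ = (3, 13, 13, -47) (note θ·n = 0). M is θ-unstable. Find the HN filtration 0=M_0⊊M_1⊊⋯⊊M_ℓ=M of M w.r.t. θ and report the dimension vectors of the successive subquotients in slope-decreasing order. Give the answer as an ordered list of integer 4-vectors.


Barcode: M ≅ I[1,4], I[2,2], I[2,3], I[2,4]. HN layers by μ_θ (3 steps, strictly decreasing):
  μ^(1)=13; μ^(2)=-9/2; μ^(3)=-7

((0, 2, 1, 0); (1, 1, 1, 1); (0, 1, 1, 1))


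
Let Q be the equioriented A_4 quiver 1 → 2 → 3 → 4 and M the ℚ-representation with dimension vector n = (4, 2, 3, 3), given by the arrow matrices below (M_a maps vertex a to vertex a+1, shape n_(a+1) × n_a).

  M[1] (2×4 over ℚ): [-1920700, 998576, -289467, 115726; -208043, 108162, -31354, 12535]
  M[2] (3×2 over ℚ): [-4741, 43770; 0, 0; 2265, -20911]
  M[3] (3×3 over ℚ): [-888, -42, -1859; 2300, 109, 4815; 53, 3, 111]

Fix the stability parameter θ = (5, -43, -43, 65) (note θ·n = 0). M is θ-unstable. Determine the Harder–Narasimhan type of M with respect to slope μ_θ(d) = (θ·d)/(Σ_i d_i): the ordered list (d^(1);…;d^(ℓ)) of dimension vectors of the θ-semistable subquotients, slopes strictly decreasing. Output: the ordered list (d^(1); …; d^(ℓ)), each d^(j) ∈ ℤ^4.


Barcode: M ≅ I[1,1]^2, I[1,4]^2, I[3,4]. HN layers by μ_θ (4 steps, strictly decreasing):
  μ^(1)=65; μ^(2)=5; μ^(3)=-27; μ^(4)=-43

((0, 0, 0, 3); (2, 0, 0, 0); (2, 2, 2, 0); (0, 0, 1, 0))


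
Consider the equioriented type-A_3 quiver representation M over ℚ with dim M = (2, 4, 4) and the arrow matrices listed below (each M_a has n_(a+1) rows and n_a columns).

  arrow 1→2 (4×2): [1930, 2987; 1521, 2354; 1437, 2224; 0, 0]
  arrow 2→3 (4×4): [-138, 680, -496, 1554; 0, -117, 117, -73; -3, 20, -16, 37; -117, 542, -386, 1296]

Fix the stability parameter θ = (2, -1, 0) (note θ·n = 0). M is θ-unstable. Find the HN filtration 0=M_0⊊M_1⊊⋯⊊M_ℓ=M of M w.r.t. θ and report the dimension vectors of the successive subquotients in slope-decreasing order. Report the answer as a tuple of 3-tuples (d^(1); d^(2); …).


Via rank(M_{q-1}∘⋯∘M_p): M ≅ I[1,2], I[1,3], I[2,3]^2, I[3,3].
μ_θ-semistable layers: μ^(1)=1/2; μ^(2)=1/3; μ^(3)=0; μ^(4)=-1

((1, 1, 0); (1, 1, 1); (0, 0, 3); (0, 2, 0))


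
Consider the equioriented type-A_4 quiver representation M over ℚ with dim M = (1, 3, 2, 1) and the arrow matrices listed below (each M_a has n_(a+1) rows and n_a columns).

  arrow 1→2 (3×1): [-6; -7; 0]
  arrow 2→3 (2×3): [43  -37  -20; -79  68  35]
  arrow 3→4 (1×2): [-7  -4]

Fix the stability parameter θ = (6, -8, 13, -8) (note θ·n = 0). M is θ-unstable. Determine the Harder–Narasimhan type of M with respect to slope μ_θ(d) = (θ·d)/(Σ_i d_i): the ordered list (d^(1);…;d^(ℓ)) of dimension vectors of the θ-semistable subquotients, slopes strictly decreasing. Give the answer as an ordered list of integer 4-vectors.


Interval decomposition of M: I[1,4], I[2,2], I[2,3].
HN type (ℓ=4): μ^(1)=13; μ^(2)=5/2; μ^(3)=-1; μ^(4)=-8

((0, 0, 1, 0); (0, 0, 1, 1); (1, 1, 0, 0); (0, 2, 0, 0))
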